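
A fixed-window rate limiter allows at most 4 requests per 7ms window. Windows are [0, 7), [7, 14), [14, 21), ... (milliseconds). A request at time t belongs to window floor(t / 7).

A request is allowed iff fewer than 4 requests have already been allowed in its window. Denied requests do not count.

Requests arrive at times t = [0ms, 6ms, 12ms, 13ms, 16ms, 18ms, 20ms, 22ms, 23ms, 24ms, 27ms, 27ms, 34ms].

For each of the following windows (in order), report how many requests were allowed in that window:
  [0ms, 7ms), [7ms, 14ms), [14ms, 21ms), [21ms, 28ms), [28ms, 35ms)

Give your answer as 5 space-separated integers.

Answer: 2 2 3 4 1

Derivation:
Processing requests:
  req#1 t=0ms (window 0): ALLOW
  req#2 t=6ms (window 0): ALLOW
  req#3 t=12ms (window 1): ALLOW
  req#4 t=13ms (window 1): ALLOW
  req#5 t=16ms (window 2): ALLOW
  req#6 t=18ms (window 2): ALLOW
  req#7 t=20ms (window 2): ALLOW
  req#8 t=22ms (window 3): ALLOW
  req#9 t=23ms (window 3): ALLOW
  req#10 t=24ms (window 3): ALLOW
  req#11 t=27ms (window 3): ALLOW
  req#12 t=27ms (window 3): DENY
  req#13 t=34ms (window 4): ALLOW

Allowed counts by window: 2 2 3 4 1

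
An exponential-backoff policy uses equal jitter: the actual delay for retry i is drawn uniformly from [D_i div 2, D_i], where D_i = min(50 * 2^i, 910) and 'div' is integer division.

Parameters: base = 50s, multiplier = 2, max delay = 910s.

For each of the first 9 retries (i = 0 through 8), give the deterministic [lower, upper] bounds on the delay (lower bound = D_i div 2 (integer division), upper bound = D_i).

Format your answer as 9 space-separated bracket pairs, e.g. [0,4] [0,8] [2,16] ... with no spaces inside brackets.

Computing bounds per retry:
  i=0: D_i=min(50*2^0,910)=50, bounds=[25,50]
  i=1: D_i=min(50*2^1,910)=100, bounds=[50,100]
  i=2: D_i=min(50*2^2,910)=200, bounds=[100,200]
  i=3: D_i=min(50*2^3,910)=400, bounds=[200,400]
  i=4: D_i=min(50*2^4,910)=800, bounds=[400,800]
  i=5: D_i=min(50*2^5,910)=910, bounds=[455,910]
  i=6: D_i=min(50*2^6,910)=910, bounds=[455,910]
  i=7: D_i=min(50*2^7,910)=910, bounds=[455,910]
  i=8: D_i=min(50*2^8,910)=910, bounds=[455,910]

Answer: [25,50] [50,100] [100,200] [200,400] [400,800] [455,910] [455,910] [455,910] [455,910]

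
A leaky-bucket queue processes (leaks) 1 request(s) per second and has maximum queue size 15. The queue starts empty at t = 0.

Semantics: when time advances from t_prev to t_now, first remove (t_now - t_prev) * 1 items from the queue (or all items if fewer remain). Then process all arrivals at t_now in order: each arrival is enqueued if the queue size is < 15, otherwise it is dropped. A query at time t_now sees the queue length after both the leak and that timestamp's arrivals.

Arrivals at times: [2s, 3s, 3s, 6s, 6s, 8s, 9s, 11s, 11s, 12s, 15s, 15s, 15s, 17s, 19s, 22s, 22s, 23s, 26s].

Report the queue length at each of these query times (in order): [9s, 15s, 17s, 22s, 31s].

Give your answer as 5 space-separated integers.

Answer: 1 3 2 2 0

Derivation:
Queue lengths at query times:
  query t=9s: backlog = 1
  query t=15s: backlog = 3
  query t=17s: backlog = 2
  query t=22s: backlog = 2
  query t=31s: backlog = 0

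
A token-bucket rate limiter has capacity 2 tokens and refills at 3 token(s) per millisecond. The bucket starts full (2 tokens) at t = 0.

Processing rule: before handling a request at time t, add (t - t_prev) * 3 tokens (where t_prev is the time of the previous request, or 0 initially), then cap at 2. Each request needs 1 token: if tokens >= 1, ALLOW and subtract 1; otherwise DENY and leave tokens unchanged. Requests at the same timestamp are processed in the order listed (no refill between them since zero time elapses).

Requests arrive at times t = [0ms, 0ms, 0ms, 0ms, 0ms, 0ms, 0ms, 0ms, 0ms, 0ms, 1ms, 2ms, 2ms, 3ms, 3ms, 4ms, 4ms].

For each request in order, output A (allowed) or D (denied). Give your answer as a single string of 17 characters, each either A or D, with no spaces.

Answer: AADDDDDDDDAAAAAAA

Derivation:
Simulating step by step:
  req#1 t=0ms: ALLOW
  req#2 t=0ms: ALLOW
  req#3 t=0ms: DENY
  req#4 t=0ms: DENY
  req#5 t=0ms: DENY
  req#6 t=0ms: DENY
  req#7 t=0ms: DENY
  req#8 t=0ms: DENY
  req#9 t=0ms: DENY
  req#10 t=0ms: DENY
  req#11 t=1ms: ALLOW
  req#12 t=2ms: ALLOW
  req#13 t=2ms: ALLOW
  req#14 t=3ms: ALLOW
  req#15 t=3ms: ALLOW
  req#16 t=4ms: ALLOW
  req#17 t=4ms: ALLOW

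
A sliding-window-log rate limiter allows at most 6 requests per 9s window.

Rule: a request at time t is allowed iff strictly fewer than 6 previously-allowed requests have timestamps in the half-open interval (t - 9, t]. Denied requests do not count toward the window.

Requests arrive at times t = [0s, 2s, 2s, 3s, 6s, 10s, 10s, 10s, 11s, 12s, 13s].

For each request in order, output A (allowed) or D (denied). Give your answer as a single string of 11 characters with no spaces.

Tracking allowed requests in the window:
  req#1 t=0s: ALLOW
  req#2 t=2s: ALLOW
  req#3 t=2s: ALLOW
  req#4 t=3s: ALLOW
  req#5 t=6s: ALLOW
  req#6 t=10s: ALLOW
  req#7 t=10s: ALLOW
  req#8 t=10s: DENY
  req#9 t=11s: ALLOW
  req#10 t=12s: ALLOW
  req#11 t=13s: ALLOW

Answer: AAAAAAADAAA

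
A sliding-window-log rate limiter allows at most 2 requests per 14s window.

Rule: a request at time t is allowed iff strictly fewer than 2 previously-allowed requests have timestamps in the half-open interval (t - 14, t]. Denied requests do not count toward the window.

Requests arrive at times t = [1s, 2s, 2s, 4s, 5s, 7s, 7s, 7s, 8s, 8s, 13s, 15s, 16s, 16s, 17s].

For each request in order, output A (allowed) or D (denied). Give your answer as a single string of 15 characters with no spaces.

Tracking allowed requests in the window:
  req#1 t=1s: ALLOW
  req#2 t=2s: ALLOW
  req#3 t=2s: DENY
  req#4 t=4s: DENY
  req#5 t=5s: DENY
  req#6 t=7s: DENY
  req#7 t=7s: DENY
  req#8 t=7s: DENY
  req#9 t=8s: DENY
  req#10 t=8s: DENY
  req#11 t=13s: DENY
  req#12 t=15s: ALLOW
  req#13 t=16s: ALLOW
  req#14 t=16s: DENY
  req#15 t=17s: DENY

Answer: AADDDDDDDDDAADD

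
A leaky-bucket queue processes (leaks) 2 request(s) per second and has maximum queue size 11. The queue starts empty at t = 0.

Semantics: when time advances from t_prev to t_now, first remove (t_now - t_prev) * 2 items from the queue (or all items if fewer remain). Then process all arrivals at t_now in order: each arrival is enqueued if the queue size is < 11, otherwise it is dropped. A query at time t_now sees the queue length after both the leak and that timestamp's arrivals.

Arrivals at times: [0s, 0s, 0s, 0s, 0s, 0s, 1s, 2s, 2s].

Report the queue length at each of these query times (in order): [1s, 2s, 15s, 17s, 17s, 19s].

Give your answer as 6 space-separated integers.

Queue lengths at query times:
  query t=1s: backlog = 5
  query t=2s: backlog = 5
  query t=15s: backlog = 0
  query t=17s: backlog = 0
  query t=17s: backlog = 0
  query t=19s: backlog = 0

Answer: 5 5 0 0 0 0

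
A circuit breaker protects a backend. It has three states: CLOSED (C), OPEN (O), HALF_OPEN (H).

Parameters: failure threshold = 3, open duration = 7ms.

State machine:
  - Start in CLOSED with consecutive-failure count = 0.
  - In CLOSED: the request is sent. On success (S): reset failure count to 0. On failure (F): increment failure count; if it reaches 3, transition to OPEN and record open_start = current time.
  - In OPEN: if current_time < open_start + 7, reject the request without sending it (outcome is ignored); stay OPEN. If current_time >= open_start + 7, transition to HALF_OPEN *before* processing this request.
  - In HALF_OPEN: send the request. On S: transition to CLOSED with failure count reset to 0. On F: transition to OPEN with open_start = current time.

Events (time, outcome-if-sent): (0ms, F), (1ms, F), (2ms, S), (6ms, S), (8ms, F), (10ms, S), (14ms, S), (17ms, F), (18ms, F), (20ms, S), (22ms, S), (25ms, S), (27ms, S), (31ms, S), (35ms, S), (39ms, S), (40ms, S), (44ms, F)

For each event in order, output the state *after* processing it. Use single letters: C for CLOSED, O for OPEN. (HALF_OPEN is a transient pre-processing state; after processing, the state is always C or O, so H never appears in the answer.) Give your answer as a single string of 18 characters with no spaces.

Answer: CCCCCCCCCCCCCCCCCC

Derivation:
State after each event:
  event#1 t=0ms outcome=F: state=CLOSED
  event#2 t=1ms outcome=F: state=CLOSED
  event#3 t=2ms outcome=S: state=CLOSED
  event#4 t=6ms outcome=S: state=CLOSED
  event#5 t=8ms outcome=F: state=CLOSED
  event#6 t=10ms outcome=S: state=CLOSED
  event#7 t=14ms outcome=S: state=CLOSED
  event#8 t=17ms outcome=F: state=CLOSED
  event#9 t=18ms outcome=F: state=CLOSED
  event#10 t=20ms outcome=S: state=CLOSED
  event#11 t=22ms outcome=S: state=CLOSED
  event#12 t=25ms outcome=S: state=CLOSED
  event#13 t=27ms outcome=S: state=CLOSED
  event#14 t=31ms outcome=S: state=CLOSED
  event#15 t=35ms outcome=S: state=CLOSED
  event#16 t=39ms outcome=S: state=CLOSED
  event#17 t=40ms outcome=S: state=CLOSED
  event#18 t=44ms outcome=F: state=CLOSED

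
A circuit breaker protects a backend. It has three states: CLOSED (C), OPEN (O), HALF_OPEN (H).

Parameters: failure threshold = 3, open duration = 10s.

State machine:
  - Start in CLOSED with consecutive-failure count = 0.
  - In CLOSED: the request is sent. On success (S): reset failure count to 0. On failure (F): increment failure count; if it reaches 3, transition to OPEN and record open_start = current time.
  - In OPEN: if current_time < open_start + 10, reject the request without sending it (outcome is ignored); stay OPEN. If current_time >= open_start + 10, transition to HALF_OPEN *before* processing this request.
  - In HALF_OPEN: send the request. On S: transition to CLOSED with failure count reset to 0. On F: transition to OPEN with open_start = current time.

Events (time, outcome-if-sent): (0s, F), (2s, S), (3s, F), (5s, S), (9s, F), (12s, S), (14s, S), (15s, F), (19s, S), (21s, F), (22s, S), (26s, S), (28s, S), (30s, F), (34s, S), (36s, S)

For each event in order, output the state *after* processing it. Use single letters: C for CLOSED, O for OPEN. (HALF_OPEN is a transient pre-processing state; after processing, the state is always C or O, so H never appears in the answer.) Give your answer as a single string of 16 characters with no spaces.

State after each event:
  event#1 t=0s outcome=F: state=CLOSED
  event#2 t=2s outcome=S: state=CLOSED
  event#3 t=3s outcome=F: state=CLOSED
  event#4 t=5s outcome=S: state=CLOSED
  event#5 t=9s outcome=F: state=CLOSED
  event#6 t=12s outcome=S: state=CLOSED
  event#7 t=14s outcome=S: state=CLOSED
  event#8 t=15s outcome=F: state=CLOSED
  event#9 t=19s outcome=S: state=CLOSED
  event#10 t=21s outcome=F: state=CLOSED
  event#11 t=22s outcome=S: state=CLOSED
  event#12 t=26s outcome=S: state=CLOSED
  event#13 t=28s outcome=S: state=CLOSED
  event#14 t=30s outcome=F: state=CLOSED
  event#15 t=34s outcome=S: state=CLOSED
  event#16 t=36s outcome=S: state=CLOSED

Answer: CCCCCCCCCCCCCCCC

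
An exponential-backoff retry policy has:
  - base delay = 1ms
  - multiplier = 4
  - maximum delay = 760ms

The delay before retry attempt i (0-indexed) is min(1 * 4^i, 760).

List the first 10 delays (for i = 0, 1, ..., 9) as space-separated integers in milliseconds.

Computing each delay:
  i=0: min(1*4^0, 760) = 1
  i=1: min(1*4^1, 760) = 4
  i=2: min(1*4^2, 760) = 16
  i=3: min(1*4^3, 760) = 64
  i=4: min(1*4^4, 760) = 256
  i=5: min(1*4^5, 760) = 760
  i=6: min(1*4^6, 760) = 760
  i=7: min(1*4^7, 760) = 760
  i=8: min(1*4^8, 760) = 760
  i=9: min(1*4^9, 760) = 760

Answer: 1 4 16 64 256 760 760 760 760 760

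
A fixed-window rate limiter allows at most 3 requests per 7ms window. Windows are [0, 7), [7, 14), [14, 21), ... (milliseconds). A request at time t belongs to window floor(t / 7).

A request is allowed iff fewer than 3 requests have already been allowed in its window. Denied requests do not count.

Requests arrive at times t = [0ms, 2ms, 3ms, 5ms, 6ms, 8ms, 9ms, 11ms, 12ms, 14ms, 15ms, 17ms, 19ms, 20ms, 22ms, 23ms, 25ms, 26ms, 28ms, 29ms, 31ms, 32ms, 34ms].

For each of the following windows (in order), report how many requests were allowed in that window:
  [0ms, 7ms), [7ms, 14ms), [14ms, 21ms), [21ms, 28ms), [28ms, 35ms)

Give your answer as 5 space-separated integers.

Answer: 3 3 3 3 3

Derivation:
Processing requests:
  req#1 t=0ms (window 0): ALLOW
  req#2 t=2ms (window 0): ALLOW
  req#3 t=3ms (window 0): ALLOW
  req#4 t=5ms (window 0): DENY
  req#5 t=6ms (window 0): DENY
  req#6 t=8ms (window 1): ALLOW
  req#7 t=9ms (window 1): ALLOW
  req#8 t=11ms (window 1): ALLOW
  req#9 t=12ms (window 1): DENY
  req#10 t=14ms (window 2): ALLOW
  req#11 t=15ms (window 2): ALLOW
  req#12 t=17ms (window 2): ALLOW
  req#13 t=19ms (window 2): DENY
  req#14 t=20ms (window 2): DENY
  req#15 t=22ms (window 3): ALLOW
  req#16 t=23ms (window 3): ALLOW
  req#17 t=25ms (window 3): ALLOW
  req#18 t=26ms (window 3): DENY
  req#19 t=28ms (window 4): ALLOW
  req#20 t=29ms (window 4): ALLOW
  req#21 t=31ms (window 4): ALLOW
  req#22 t=32ms (window 4): DENY
  req#23 t=34ms (window 4): DENY

Allowed counts by window: 3 3 3 3 3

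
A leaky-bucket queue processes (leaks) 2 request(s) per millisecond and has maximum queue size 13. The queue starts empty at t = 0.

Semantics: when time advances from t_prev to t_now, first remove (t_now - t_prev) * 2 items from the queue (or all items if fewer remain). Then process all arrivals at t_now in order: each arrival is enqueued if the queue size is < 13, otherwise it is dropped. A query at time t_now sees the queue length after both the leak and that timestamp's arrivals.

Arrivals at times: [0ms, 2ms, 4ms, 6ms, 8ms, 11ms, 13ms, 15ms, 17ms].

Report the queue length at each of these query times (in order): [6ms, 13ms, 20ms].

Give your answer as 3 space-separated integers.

Queue lengths at query times:
  query t=6ms: backlog = 1
  query t=13ms: backlog = 1
  query t=20ms: backlog = 0

Answer: 1 1 0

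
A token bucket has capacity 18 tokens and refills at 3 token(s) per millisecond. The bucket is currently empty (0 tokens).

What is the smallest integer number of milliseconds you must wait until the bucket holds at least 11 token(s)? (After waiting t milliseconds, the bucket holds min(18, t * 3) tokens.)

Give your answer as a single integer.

Answer: 4

Derivation:
Need t * 3 >= 11, so t >= 11/3.
Smallest integer t = ceil(11/3) = 4.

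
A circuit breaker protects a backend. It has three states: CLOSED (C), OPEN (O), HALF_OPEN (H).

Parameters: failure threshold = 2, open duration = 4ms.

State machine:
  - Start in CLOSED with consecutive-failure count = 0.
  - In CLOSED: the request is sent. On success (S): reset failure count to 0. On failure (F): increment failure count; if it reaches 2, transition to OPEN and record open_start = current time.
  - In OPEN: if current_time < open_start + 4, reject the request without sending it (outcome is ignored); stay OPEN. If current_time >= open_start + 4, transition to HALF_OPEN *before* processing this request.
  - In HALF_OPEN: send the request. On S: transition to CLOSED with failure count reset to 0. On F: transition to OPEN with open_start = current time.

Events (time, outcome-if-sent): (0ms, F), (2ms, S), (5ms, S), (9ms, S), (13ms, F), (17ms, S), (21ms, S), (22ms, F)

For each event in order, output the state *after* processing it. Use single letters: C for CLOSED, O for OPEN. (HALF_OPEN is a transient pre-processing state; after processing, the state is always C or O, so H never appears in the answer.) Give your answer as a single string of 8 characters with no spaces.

State after each event:
  event#1 t=0ms outcome=F: state=CLOSED
  event#2 t=2ms outcome=S: state=CLOSED
  event#3 t=5ms outcome=S: state=CLOSED
  event#4 t=9ms outcome=S: state=CLOSED
  event#5 t=13ms outcome=F: state=CLOSED
  event#6 t=17ms outcome=S: state=CLOSED
  event#7 t=21ms outcome=S: state=CLOSED
  event#8 t=22ms outcome=F: state=CLOSED

Answer: CCCCCCCC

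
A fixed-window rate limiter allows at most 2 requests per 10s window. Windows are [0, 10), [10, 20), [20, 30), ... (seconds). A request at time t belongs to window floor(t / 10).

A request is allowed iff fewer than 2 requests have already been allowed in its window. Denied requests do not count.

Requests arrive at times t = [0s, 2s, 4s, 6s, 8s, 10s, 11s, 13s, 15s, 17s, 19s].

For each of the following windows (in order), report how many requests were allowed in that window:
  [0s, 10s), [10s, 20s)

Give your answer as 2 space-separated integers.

Processing requests:
  req#1 t=0s (window 0): ALLOW
  req#2 t=2s (window 0): ALLOW
  req#3 t=4s (window 0): DENY
  req#4 t=6s (window 0): DENY
  req#5 t=8s (window 0): DENY
  req#6 t=10s (window 1): ALLOW
  req#7 t=11s (window 1): ALLOW
  req#8 t=13s (window 1): DENY
  req#9 t=15s (window 1): DENY
  req#10 t=17s (window 1): DENY
  req#11 t=19s (window 1): DENY

Allowed counts by window: 2 2

Answer: 2 2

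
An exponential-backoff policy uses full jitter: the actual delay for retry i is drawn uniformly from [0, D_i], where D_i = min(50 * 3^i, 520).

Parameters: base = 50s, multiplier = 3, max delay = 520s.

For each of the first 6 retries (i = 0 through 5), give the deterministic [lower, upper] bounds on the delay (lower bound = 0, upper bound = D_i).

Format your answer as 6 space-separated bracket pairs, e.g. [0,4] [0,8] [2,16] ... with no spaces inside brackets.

Answer: [0,50] [0,150] [0,450] [0,520] [0,520] [0,520]

Derivation:
Computing bounds per retry:
  i=0: D_i=min(50*3^0,520)=50, bounds=[0,50]
  i=1: D_i=min(50*3^1,520)=150, bounds=[0,150]
  i=2: D_i=min(50*3^2,520)=450, bounds=[0,450]
  i=3: D_i=min(50*3^3,520)=520, bounds=[0,520]
  i=4: D_i=min(50*3^4,520)=520, bounds=[0,520]
  i=5: D_i=min(50*3^5,520)=520, bounds=[0,520]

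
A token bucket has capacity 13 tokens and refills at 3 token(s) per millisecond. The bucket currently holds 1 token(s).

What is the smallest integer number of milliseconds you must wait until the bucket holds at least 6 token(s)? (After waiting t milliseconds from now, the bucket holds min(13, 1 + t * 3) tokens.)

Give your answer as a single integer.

Answer: 2

Derivation:
Need 1 + t * 3 >= 6, so t >= 5/3.
Smallest integer t = ceil(5/3) = 2.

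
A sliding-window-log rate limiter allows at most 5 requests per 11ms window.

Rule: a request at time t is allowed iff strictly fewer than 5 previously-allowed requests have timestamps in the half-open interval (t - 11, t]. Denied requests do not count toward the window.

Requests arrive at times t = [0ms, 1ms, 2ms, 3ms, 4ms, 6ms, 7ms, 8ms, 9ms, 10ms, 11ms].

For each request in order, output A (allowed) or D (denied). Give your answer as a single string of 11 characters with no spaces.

Tracking allowed requests in the window:
  req#1 t=0ms: ALLOW
  req#2 t=1ms: ALLOW
  req#3 t=2ms: ALLOW
  req#4 t=3ms: ALLOW
  req#5 t=4ms: ALLOW
  req#6 t=6ms: DENY
  req#7 t=7ms: DENY
  req#8 t=8ms: DENY
  req#9 t=9ms: DENY
  req#10 t=10ms: DENY
  req#11 t=11ms: ALLOW

Answer: AAAAADDDDDA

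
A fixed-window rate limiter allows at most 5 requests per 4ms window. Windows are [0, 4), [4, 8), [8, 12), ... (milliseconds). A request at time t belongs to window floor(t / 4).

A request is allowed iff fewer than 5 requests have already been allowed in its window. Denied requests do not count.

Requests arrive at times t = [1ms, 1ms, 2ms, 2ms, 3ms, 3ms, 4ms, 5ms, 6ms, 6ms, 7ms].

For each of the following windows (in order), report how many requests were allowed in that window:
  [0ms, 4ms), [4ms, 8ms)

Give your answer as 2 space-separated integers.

Answer: 5 5

Derivation:
Processing requests:
  req#1 t=1ms (window 0): ALLOW
  req#2 t=1ms (window 0): ALLOW
  req#3 t=2ms (window 0): ALLOW
  req#4 t=2ms (window 0): ALLOW
  req#5 t=3ms (window 0): ALLOW
  req#6 t=3ms (window 0): DENY
  req#7 t=4ms (window 1): ALLOW
  req#8 t=5ms (window 1): ALLOW
  req#9 t=6ms (window 1): ALLOW
  req#10 t=6ms (window 1): ALLOW
  req#11 t=7ms (window 1): ALLOW

Allowed counts by window: 5 5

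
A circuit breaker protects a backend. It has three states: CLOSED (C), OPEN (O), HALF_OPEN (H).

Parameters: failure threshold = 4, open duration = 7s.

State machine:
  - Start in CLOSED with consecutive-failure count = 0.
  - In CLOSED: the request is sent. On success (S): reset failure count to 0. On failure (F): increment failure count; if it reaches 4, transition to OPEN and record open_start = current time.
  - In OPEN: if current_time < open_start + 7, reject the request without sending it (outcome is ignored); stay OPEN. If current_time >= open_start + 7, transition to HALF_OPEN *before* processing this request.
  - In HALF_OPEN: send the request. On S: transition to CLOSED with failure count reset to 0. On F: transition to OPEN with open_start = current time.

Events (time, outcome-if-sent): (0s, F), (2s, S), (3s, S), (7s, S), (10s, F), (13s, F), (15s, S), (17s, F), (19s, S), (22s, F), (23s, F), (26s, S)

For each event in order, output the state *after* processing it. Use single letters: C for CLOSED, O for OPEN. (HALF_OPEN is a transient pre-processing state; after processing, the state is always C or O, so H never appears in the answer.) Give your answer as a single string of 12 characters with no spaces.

State after each event:
  event#1 t=0s outcome=F: state=CLOSED
  event#2 t=2s outcome=S: state=CLOSED
  event#3 t=3s outcome=S: state=CLOSED
  event#4 t=7s outcome=S: state=CLOSED
  event#5 t=10s outcome=F: state=CLOSED
  event#6 t=13s outcome=F: state=CLOSED
  event#7 t=15s outcome=S: state=CLOSED
  event#8 t=17s outcome=F: state=CLOSED
  event#9 t=19s outcome=S: state=CLOSED
  event#10 t=22s outcome=F: state=CLOSED
  event#11 t=23s outcome=F: state=CLOSED
  event#12 t=26s outcome=S: state=CLOSED

Answer: CCCCCCCCCCCC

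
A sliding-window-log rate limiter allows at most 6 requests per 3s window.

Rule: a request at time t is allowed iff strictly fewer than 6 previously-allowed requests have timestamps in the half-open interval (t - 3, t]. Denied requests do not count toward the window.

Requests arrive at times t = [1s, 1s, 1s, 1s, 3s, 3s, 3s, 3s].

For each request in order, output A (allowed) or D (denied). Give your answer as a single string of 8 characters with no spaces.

Tracking allowed requests in the window:
  req#1 t=1s: ALLOW
  req#2 t=1s: ALLOW
  req#3 t=1s: ALLOW
  req#4 t=1s: ALLOW
  req#5 t=3s: ALLOW
  req#6 t=3s: ALLOW
  req#7 t=3s: DENY
  req#8 t=3s: DENY

Answer: AAAAAADD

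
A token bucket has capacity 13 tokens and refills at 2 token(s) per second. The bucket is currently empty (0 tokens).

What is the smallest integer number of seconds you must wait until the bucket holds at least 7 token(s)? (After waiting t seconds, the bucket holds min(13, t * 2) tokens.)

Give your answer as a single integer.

Answer: 4

Derivation:
Need t * 2 >= 7, so t >= 7/2.
Smallest integer t = ceil(7/2) = 4.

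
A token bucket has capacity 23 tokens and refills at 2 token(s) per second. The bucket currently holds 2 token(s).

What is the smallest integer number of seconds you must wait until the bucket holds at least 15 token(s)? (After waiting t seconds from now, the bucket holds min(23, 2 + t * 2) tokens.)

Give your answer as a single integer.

Answer: 7

Derivation:
Need 2 + t * 2 >= 15, so t >= 13/2.
Smallest integer t = ceil(13/2) = 7.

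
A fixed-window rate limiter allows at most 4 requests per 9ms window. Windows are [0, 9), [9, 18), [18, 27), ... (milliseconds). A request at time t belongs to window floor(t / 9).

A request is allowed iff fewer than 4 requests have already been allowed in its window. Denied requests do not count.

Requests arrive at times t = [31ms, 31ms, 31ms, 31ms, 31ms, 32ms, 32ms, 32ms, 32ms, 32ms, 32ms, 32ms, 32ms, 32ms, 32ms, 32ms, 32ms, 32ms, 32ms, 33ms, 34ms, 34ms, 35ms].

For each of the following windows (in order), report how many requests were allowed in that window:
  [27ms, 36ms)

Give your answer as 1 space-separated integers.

Processing requests:
  req#1 t=31ms (window 3): ALLOW
  req#2 t=31ms (window 3): ALLOW
  req#3 t=31ms (window 3): ALLOW
  req#4 t=31ms (window 3): ALLOW
  req#5 t=31ms (window 3): DENY
  req#6 t=32ms (window 3): DENY
  req#7 t=32ms (window 3): DENY
  req#8 t=32ms (window 3): DENY
  req#9 t=32ms (window 3): DENY
  req#10 t=32ms (window 3): DENY
  req#11 t=32ms (window 3): DENY
  req#12 t=32ms (window 3): DENY
  req#13 t=32ms (window 3): DENY
  req#14 t=32ms (window 3): DENY
  req#15 t=32ms (window 3): DENY
  req#16 t=32ms (window 3): DENY
  req#17 t=32ms (window 3): DENY
  req#18 t=32ms (window 3): DENY
  req#19 t=32ms (window 3): DENY
  req#20 t=33ms (window 3): DENY
  req#21 t=34ms (window 3): DENY
  req#22 t=34ms (window 3): DENY
  req#23 t=35ms (window 3): DENY

Allowed counts by window: 4

Answer: 4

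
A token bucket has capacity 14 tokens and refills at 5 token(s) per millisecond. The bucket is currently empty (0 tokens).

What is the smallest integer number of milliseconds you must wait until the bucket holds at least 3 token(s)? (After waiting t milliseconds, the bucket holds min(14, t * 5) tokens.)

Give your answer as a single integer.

Need t * 5 >= 3, so t >= 3/5.
Smallest integer t = ceil(3/5) = 1.

Answer: 1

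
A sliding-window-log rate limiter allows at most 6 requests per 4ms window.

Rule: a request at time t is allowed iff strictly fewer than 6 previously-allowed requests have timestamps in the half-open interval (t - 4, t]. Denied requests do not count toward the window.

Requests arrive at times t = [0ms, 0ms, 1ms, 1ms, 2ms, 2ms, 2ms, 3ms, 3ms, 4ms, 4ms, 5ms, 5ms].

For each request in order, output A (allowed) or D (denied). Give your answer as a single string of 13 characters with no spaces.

Tracking allowed requests in the window:
  req#1 t=0ms: ALLOW
  req#2 t=0ms: ALLOW
  req#3 t=1ms: ALLOW
  req#4 t=1ms: ALLOW
  req#5 t=2ms: ALLOW
  req#6 t=2ms: ALLOW
  req#7 t=2ms: DENY
  req#8 t=3ms: DENY
  req#9 t=3ms: DENY
  req#10 t=4ms: ALLOW
  req#11 t=4ms: ALLOW
  req#12 t=5ms: ALLOW
  req#13 t=5ms: ALLOW

Answer: AAAAAADDDAAAA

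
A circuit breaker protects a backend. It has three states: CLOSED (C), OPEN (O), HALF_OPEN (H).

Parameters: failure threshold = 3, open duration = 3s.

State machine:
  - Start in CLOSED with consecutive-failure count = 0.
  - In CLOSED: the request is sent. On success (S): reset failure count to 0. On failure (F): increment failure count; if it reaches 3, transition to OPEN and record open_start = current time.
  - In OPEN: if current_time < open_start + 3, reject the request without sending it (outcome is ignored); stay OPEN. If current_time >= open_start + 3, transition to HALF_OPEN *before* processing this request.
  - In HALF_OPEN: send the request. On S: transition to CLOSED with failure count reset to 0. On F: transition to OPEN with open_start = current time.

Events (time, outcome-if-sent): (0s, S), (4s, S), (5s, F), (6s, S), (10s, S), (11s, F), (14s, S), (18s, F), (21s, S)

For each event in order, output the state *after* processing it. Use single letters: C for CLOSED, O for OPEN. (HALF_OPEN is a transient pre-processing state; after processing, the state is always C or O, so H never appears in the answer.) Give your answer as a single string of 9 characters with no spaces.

Answer: CCCCCCCCC

Derivation:
State after each event:
  event#1 t=0s outcome=S: state=CLOSED
  event#2 t=4s outcome=S: state=CLOSED
  event#3 t=5s outcome=F: state=CLOSED
  event#4 t=6s outcome=S: state=CLOSED
  event#5 t=10s outcome=S: state=CLOSED
  event#6 t=11s outcome=F: state=CLOSED
  event#7 t=14s outcome=S: state=CLOSED
  event#8 t=18s outcome=F: state=CLOSED
  event#9 t=21s outcome=S: state=CLOSED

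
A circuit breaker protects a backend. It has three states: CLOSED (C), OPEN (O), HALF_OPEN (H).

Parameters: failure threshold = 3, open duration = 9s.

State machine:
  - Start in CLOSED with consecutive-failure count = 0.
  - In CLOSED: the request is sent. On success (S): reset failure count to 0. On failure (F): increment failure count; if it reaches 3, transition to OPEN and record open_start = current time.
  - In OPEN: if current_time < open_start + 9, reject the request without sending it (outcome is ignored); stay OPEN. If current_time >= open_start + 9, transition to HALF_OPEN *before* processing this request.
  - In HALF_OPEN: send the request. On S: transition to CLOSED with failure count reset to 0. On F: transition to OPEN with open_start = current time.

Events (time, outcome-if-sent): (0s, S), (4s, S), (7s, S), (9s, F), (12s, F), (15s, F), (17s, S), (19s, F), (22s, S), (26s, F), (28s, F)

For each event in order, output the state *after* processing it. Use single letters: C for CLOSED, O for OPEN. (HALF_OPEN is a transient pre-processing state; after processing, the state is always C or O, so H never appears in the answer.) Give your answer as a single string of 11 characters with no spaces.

State after each event:
  event#1 t=0s outcome=S: state=CLOSED
  event#2 t=4s outcome=S: state=CLOSED
  event#3 t=7s outcome=S: state=CLOSED
  event#4 t=9s outcome=F: state=CLOSED
  event#5 t=12s outcome=F: state=CLOSED
  event#6 t=15s outcome=F: state=OPEN
  event#7 t=17s outcome=S: state=OPEN
  event#8 t=19s outcome=F: state=OPEN
  event#9 t=22s outcome=S: state=OPEN
  event#10 t=26s outcome=F: state=OPEN
  event#11 t=28s outcome=F: state=OPEN

Answer: CCCCCOOOOOO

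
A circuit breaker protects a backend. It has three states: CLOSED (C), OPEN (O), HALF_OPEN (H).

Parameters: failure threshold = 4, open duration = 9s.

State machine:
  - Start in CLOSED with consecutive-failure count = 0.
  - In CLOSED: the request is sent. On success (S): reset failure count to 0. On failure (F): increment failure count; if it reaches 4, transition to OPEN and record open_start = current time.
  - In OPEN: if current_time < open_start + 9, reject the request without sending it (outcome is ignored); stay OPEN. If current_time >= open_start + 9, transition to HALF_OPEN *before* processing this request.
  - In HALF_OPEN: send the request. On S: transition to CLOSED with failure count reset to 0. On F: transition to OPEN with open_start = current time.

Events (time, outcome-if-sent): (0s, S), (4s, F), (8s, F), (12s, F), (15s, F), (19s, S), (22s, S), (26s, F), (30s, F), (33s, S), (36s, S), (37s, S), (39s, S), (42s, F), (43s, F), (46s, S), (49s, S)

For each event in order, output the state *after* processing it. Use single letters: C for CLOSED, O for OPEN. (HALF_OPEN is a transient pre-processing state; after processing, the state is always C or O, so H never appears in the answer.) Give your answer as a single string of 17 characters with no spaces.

Answer: CCCCOOOOOOCCCCCCC

Derivation:
State after each event:
  event#1 t=0s outcome=S: state=CLOSED
  event#2 t=4s outcome=F: state=CLOSED
  event#3 t=8s outcome=F: state=CLOSED
  event#4 t=12s outcome=F: state=CLOSED
  event#5 t=15s outcome=F: state=OPEN
  event#6 t=19s outcome=S: state=OPEN
  event#7 t=22s outcome=S: state=OPEN
  event#8 t=26s outcome=F: state=OPEN
  event#9 t=30s outcome=F: state=OPEN
  event#10 t=33s outcome=S: state=OPEN
  event#11 t=36s outcome=S: state=CLOSED
  event#12 t=37s outcome=S: state=CLOSED
  event#13 t=39s outcome=S: state=CLOSED
  event#14 t=42s outcome=F: state=CLOSED
  event#15 t=43s outcome=F: state=CLOSED
  event#16 t=46s outcome=S: state=CLOSED
  event#17 t=49s outcome=S: state=CLOSED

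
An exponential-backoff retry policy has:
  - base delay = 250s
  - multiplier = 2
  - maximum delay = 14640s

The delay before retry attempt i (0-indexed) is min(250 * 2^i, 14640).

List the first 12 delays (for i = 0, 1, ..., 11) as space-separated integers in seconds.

Answer: 250 500 1000 2000 4000 8000 14640 14640 14640 14640 14640 14640

Derivation:
Computing each delay:
  i=0: min(250*2^0, 14640) = 250
  i=1: min(250*2^1, 14640) = 500
  i=2: min(250*2^2, 14640) = 1000
  i=3: min(250*2^3, 14640) = 2000
  i=4: min(250*2^4, 14640) = 4000
  i=5: min(250*2^5, 14640) = 8000
  i=6: min(250*2^6, 14640) = 14640
  i=7: min(250*2^7, 14640) = 14640
  i=8: min(250*2^8, 14640) = 14640
  i=9: min(250*2^9, 14640) = 14640
  i=10: min(250*2^10, 14640) = 14640
  i=11: min(250*2^11, 14640) = 14640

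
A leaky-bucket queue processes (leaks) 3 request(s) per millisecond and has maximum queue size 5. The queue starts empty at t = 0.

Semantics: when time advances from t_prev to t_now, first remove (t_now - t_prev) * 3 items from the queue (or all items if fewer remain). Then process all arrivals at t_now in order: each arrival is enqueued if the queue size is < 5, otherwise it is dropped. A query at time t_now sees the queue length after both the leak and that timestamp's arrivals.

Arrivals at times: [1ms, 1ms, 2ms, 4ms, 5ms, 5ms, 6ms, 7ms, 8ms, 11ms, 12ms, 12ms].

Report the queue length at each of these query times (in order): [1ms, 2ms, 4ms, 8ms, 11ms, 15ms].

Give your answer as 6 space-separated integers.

Queue lengths at query times:
  query t=1ms: backlog = 2
  query t=2ms: backlog = 1
  query t=4ms: backlog = 1
  query t=8ms: backlog = 1
  query t=11ms: backlog = 1
  query t=15ms: backlog = 0

Answer: 2 1 1 1 1 0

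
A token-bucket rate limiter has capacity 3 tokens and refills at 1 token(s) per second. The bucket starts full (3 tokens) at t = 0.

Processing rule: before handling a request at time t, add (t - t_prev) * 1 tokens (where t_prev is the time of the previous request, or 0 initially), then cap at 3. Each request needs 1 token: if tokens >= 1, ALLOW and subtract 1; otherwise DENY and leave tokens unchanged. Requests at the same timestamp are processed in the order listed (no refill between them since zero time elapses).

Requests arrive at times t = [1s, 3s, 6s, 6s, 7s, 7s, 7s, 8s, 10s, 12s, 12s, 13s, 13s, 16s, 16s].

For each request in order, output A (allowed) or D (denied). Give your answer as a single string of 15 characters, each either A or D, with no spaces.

Simulating step by step:
  req#1 t=1s: ALLOW
  req#2 t=3s: ALLOW
  req#3 t=6s: ALLOW
  req#4 t=6s: ALLOW
  req#5 t=7s: ALLOW
  req#6 t=7s: ALLOW
  req#7 t=7s: DENY
  req#8 t=8s: ALLOW
  req#9 t=10s: ALLOW
  req#10 t=12s: ALLOW
  req#11 t=12s: ALLOW
  req#12 t=13s: ALLOW
  req#13 t=13s: ALLOW
  req#14 t=16s: ALLOW
  req#15 t=16s: ALLOW

Answer: AAAAAADAAAAAAAA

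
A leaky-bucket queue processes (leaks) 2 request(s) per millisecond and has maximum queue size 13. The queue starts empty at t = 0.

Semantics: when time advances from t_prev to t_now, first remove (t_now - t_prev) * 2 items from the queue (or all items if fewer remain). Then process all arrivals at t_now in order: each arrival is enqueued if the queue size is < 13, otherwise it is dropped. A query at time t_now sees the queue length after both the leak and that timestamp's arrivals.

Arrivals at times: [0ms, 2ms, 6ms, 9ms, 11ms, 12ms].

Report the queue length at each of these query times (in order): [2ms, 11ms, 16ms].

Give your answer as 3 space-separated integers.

Answer: 1 1 0

Derivation:
Queue lengths at query times:
  query t=2ms: backlog = 1
  query t=11ms: backlog = 1
  query t=16ms: backlog = 0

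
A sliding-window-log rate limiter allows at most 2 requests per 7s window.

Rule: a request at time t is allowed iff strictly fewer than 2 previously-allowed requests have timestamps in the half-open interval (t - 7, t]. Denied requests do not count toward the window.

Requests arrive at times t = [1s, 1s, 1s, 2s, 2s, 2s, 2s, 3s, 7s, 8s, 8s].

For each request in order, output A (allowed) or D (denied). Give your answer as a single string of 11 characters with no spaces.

Answer: AADDDDDDDAA

Derivation:
Tracking allowed requests in the window:
  req#1 t=1s: ALLOW
  req#2 t=1s: ALLOW
  req#3 t=1s: DENY
  req#4 t=2s: DENY
  req#5 t=2s: DENY
  req#6 t=2s: DENY
  req#7 t=2s: DENY
  req#8 t=3s: DENY
  req#9 t=7s: DENY
  req#10 t=8s: ALLOW
  req#11 t=8s: ALLOW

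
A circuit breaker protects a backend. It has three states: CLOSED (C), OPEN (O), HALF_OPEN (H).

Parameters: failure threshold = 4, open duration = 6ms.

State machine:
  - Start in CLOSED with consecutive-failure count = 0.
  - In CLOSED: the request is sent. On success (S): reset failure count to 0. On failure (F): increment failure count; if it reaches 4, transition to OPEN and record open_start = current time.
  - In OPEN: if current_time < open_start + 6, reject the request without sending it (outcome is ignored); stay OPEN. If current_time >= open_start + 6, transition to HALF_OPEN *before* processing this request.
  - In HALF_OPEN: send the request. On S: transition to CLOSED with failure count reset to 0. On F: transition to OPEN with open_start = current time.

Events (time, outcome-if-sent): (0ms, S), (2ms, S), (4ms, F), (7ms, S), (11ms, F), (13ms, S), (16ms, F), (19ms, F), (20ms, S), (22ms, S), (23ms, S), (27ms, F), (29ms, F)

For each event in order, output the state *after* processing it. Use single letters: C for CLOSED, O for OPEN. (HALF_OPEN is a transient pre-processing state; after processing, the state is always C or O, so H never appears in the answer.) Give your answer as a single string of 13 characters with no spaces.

Answer: CCCCCCCCCCCCC

Derivation:
State after each event:
  event#1 t=0ms outcome=S: state=CLOSED
  event#2 t=2ms outcome=S: state=CLOSED
  event#3 t=4ms outcome=F: state=CLOSED
  event#4 t=7ms outcome=S: state=CLOSED
  event#5 t=11ms outcome=F: state=CLOSED
  event#6 t=13ms outcome=S: state=CLOSED
  event#7 t=16ms outcome=F: state=CLOSED
  event#8 t=19ms outcome=F: state=CLOSED
  event#9 t=20ms outcome=S: state=CLOSED
  event#10 t=22ms outcome=S: state=CLOSED
  event#11 t=23ms outcome=S: state=CLOSED
  event#12 t=27ms outcome=F: state=CLOSED
  event#13 t=29ms outcome=F: state=CLOSED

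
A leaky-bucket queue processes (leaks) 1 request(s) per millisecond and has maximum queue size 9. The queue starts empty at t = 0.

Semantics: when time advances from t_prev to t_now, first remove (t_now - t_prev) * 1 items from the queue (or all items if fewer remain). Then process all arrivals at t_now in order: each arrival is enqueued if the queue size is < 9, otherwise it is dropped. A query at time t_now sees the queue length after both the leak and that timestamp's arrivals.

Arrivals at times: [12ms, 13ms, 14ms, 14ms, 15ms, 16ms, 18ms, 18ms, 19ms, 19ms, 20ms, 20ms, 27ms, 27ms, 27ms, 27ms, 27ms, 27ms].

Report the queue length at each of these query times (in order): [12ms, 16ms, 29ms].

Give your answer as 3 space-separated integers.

Queue lengths at query times:
  query t=12ms: backlog = 1
  query t=16ms: backlog = 2
  query t=29ms: backlog = 4

Answer: 1 2 4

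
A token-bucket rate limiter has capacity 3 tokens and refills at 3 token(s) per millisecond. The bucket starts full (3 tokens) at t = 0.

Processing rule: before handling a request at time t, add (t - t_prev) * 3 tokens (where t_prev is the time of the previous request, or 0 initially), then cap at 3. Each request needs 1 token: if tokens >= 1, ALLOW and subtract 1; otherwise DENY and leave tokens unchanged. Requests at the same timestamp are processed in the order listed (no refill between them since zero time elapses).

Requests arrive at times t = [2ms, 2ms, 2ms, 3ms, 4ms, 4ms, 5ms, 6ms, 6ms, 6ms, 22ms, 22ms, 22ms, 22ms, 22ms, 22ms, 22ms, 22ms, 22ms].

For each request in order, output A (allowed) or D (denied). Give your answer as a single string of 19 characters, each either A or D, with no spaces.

Answer: AAAAAAAAAAAAADDDDDD

Derivation:
Simulating step by step:
  req#1 t=2ms: ALLOW
  req#2 t=2ms: ALLOW
  req#3 t=2ms: ALLOW
  req#4 t=3ms: ALLOW
  req#5 t=4ms: ALLOW
  req#6 t=4ms: ALLOW
  req#7 t=5ms: ALLOW
  req#8 t=6ms: ALLOW
  req#9 t=6ms: ALLOW
  req#10 t=6ms: ALLOW
  req#11 t=22ms: ALLOW
  req#12 t=22ms: ALLOW
  req#13 t=22ms: ALLOW
  req#14 t=22ms: DENY
  req#15 t=22ms: DENY
  req#16 t=22ms: DENY
  req#17 t=22ms: DENY
  req#18 t=22ms: DENY
  req#19 t=22ms: DENY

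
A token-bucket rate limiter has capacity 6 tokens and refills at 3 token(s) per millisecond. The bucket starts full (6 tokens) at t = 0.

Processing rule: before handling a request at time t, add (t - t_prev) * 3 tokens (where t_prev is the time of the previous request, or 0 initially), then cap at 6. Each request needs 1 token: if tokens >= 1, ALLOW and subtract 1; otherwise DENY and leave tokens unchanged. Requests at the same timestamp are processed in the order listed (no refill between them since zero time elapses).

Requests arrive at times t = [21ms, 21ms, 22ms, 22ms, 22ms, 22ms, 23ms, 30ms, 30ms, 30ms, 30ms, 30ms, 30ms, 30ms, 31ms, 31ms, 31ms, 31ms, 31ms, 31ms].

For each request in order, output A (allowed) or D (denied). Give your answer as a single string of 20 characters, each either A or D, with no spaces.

Simulating step by step:
  req#1 t=21ms: ALLOW
  req#2 t=21ms: ALLOW
  req#3 t=22ms: ALLOW
  req#4 t=22ms: ALLOW
  req#5 t=22ms: ALLOW
  req#6 t=22ms: ALLOW
  req#7 t=23ms: ALLOW
  req#8 t=30ms: ALLOW
  req#9 t=30ms: ALLOW
  req#10 t=30ms: ALLOW
  req#11 t=30ms: ALLOW
  req#12 t=30ms: ALLOW
  req#13 t=30ms: ALLOW
  req#14 t=30ms: DENY
  req#15 t=31ms: ALLOW
  req#16 t=31ms: ALLOW
  req#17 t=31ms: ALLOW
  req#18 t=31ms: DENY
  req#19 t=31ms: DENY
  req#20 t=31ms: DENY

Answer: AAAAAAAAAAAAADAAADDD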